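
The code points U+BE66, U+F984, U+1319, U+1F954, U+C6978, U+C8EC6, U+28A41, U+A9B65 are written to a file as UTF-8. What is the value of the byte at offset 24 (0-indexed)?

U+BE66 → 3-byte form EB B9 A6 at offsets 0–2.
U+F984 → 3-byte form EF A6 84 at offsets 3–5.
U+1319 → 3-byte form E1 8C 99 at offsets 6–8.
U+1F954 → 4-byte form F0 9F A5 94 at offsets 9–12.
U+C6978 → 4-byte form F3 86 A5 B8 at offsets 13–16.
U+C8EC6 → 4-byte form F3 88 BB 86 at offsets 17–20.
U+28A41 → 4-byte form F0 A8 A9 81 at offsets 21–24.
Offset 24 falls in char 7's range; it's byte 4 of F0 A8 A9 81 = 0x81.

0x81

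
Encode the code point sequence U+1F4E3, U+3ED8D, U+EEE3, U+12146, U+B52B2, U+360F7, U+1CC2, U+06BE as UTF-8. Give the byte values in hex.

F0 9F 93 A3 F0 BE B6 8D EE BB A3 F0 92 85 86 F2 B5 8A B2 F0 B6 83 B7 E1 B3 82 DA BE

U+1F4E3: 4-byte form → F0 9F 93 A3.
U+3ED8D: 4-byte form → F0 BE B6 8D.
U+EEE3: 3-byte form → EE BB A3.
U+12146: 4-byte form → F0 92 85 86.
U+B52B2: 4-byte form → F2 B5 8A B2.
U+360F7: 4-byte form → F0 B6 83 B7.
U+1CC2: 3-byte form → E1 B3 82.
U+06BE: 2-byte form → DA BE.
Concatenated (28 bytes): F0 9F 93 A3 F0 BE B6 8D EE BB A3 F0 92 85 86 F2 B5 8A B2 F0 B6 83 B7 E1 B3 82 DA BE.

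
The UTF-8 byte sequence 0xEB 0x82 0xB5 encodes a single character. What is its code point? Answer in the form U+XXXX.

U+B0B5

Leading byte 0xEB = 11101011 matches 1110xxxx → 3-byte sequence.
Byte 1: 0xEB = 11101011, payload 1011 (4 bits).
Byte 2: 0x82 = 10000010 (10xxxxxx ✓), payload 000010.
Byte 3: 0xB5 = 10110101 (10xxxxxx ✓), payload 110101.
Concatenate: 1011000010110101 = 0xB0B5 (16 bits → U+B0B5).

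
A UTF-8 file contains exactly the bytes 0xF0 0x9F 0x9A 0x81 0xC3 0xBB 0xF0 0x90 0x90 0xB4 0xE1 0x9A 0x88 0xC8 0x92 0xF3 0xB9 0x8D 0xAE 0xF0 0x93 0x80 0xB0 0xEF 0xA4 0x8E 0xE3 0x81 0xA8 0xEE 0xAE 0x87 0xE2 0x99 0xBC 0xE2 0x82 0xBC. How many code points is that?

12

Byte at offset 0: 0xF0 = 11110000 → 4-byte char (#1). Advance 4.
Byte at offset 4: 0xC3 = 11000011 → 2-byte char (#2). Advance 2.
Byte at offset 6: 0xF0 = 11110000 → 4-byte char (#3). Advance 4.
Byte at offset 10: 0xE1 = 11100001 → 3-byte char (#4). Advance 3.
Byte at offset 13: 0xC8 = 11001000 → 2-byte char (#5). Advance 2.
Byte at offset 15: 0xF3 = 11110011 → 4-byte char (#6). Advance 4.
Byte at offset 19: 0xF0 = 11110000 → 4-byte char (#7). Advance 4.
Byte at offset 23: 0xEF = 11101111 → 3-byte char (#8). Advance 3.
Byte at offset 26: 0xE3 = 11100011 → 3-byte char (#9). Advance 3.
Byte at offset 29: 0xEE = 11101110 → 3-byte char (#10). Advance 3.
Byte at offset 32: 0xE2 = 11100010 → 3-byte char (#11). Advance 3.
Byte at offset 35: 0xE2 = 11100010 → 3-byte char (#12). Advance 3.
Reached end at offset 38 after 12 code points.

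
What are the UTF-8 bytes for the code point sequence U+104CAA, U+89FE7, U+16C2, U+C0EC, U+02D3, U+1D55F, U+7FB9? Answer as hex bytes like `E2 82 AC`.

U+104CAA: 4-byte form → F4 84 B2 AA.
U+89FE7: 4-byte form → F2 89 BF A7.
U+16C2: 3-byte form → E1 9B 82.
U+C0EC: 3-byte form → EC 83 AC.
U+02D3: 2-byte form → CB 93.
U+1D55F: 4-byte form → F0 9D 95 9F.
U+7FB9: 3-byte form → E7 BE B9.
Concatenated (23 bytes): F4 84 B2 AA F2 89 BF A7 E1 9B 82 EC 83 AC CB 93 F0 9D 95 9F E7 BE B9.

F4 84 B2 AA F2 89 BF A7 E1 9B 82 EC 83 AC CB 93 F0 9D 95 9F E7 BE B9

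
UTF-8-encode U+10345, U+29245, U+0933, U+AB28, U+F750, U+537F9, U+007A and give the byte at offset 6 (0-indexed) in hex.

U+10345 → 4-byte form F0 90 8D 85 at offsets 0–3.
U+29245 → 4-byte form F0 A9 89 85 at offsets 4–7.
Offset 6 falls in char 2's range; it's byte 3 of F0 A9 89 85 = 0x89.

0x89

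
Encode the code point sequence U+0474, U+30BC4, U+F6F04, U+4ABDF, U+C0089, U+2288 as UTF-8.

D1 B4 F0 B0 AF 84 F3 B6 BC 84 F1 8A AF 9F F3 80 82 89 E2 8A 88

U+0474: 2-byte form → D1 B4.
U+30BC4: 4-byte form → F0 B0 AF 84.
U+F6F04: 4-byte form → F3 B6 BC 84.
U+4ABDF: 4-byte form → F1 8A AF 9F.
U+C0089: 4-byte form → F3 80 82 89.
U+2288: 3-byte form → E2 8A 88.
Concatenated (21 bytes): D1 B4 F0 B0 AF 84 F3 B6 BC 84 F1 8A AF 9F F3 80 82 89 E2 8A 88.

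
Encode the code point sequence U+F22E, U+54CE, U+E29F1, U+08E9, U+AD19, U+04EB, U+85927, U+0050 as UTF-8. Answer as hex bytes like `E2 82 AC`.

EF 88 AE E5 93 8E F3 A2 A7 B1 E0 A3 A9 EA B4 99 D3 AB F2 85 A4 A7 50

U+F22E: 3-byte form → EF 88 AE.
U+54CE: 3-byte form → E5 93 8E.
U+E29F1: 4-byte form → F3 A2 A7 B1.
U+08E9: 3-byte form → E0 A3 A9.
U+AD19: 3-byte form → EA B4 99.
U+04EB: 2-byte form → D3 AB.
U+85927: 4-byte form → F2 85 A4 A7.
U+0050: 1-byte form → 50.
Concatenated (23 bytes): EF 88 AE E5 93 8E F3 A2 A7 B1 E0 A3 A9 EA B4 99 D3 AB F2 85 A4 A7 50.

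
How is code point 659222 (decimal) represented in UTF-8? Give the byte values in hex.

U+A0F16 = 0xA0F16 = 659222 decimal. In range U+10000–U+10FFFF → 4-byte form: 11110xxx 10xxxxxx 10xxxxxx 10xxxxxx.
Binary (21 bits): 010100000111100010110.
Split 3+6+6+6: 010 | 100000 | 111100 | 010110.
Byte 1: 11110010 = 0xF2.
Byte 2: 10100000 = 0xA0.
Byte 3: 10111100 = 0xBC.
Byte 4: 10010110 = 0x96.

F2 A0 BC 96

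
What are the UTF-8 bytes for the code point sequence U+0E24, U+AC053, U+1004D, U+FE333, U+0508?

U+0E24: 3-byte form → E0 B8 A4.
U+AC053: 4-byte form → F2 AC 81 93.
U+1004D: 4-byte form → F0 90 81 8D.
U+FE333: 4-byte form → F3 BE 8C B3.
U+0508: 2-byte form → D4 88.
Concatenated (17 bytes): E0 B8 A4 F2 AC 81 93 F0 90 81 8D F3 BE 8C B3 D4 88.

E0 B8 A4 F2 AC 81 93 F0 90 81 8D F3 BE 8C B3 D4 88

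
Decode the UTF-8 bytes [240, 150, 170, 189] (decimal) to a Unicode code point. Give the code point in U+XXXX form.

U+16ABD

Leading byte 0xF0 = 11110000 matches 11110xxx → 4-byte sequence.
Byte 1: 0xF0 = 11110000, payload 000 (3 bits).
Byte 2: 0x96 = 10010110 (10xxxxxx ✓), payload 010110.
Byte 3: 0xAA = 10101010 (10xxxxxx ✓), payload 101010.
Byte 4: 0xBD = 10111101 (10xxxxxx ✓), payload 111101.
Concatenate: 000010110101010111101 = 0x16ABD (21 bits → U+16ABD).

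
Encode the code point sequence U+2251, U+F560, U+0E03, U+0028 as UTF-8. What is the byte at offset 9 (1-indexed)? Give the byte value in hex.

0x83

1-indexed offset 9 is 0-indexed offset 8.
U+2251 → 3-byte form E2 89 91 at offsets 0–2.
U+F560 → 3-byte form EF 95 A0 at offsets 3–5.
U+0E03 → 3-byte form E0 B8 83 at offsets 6–8.
Offset 8 falls in char 3's range; it's byte 3 of E0 B8 83 = 0x83.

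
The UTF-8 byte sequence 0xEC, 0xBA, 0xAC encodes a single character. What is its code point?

Leading byte 0xEC = 11101100 matches 1110xxxx → 3-byte sequence.
Byte 1: 0xEC = 11101100, payload 1100 (4 bits).
Byte 2: 0xBA = 10111010 (10xxxxxx ✓), payload 111010.
Byte 3: 0xAC = 10101100 (10xxxxxx ✓), payload 101100.
Concatenate: 1100111010101100 = 0xCEAC (16 bits → U+CEAC).

U+CEAC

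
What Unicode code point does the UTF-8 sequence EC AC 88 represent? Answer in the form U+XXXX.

U+CB08

Leading byte 0xEC = 11101100 matches 1110xxxx → 3-byte sequence.
Byte 1: 0xEC = 11101100, payload 1100 (4 bits).
Byte 2: 0xAC = 10101100 (10xxxxxx ✓), payload 101100.
Byte 3: 0x88 = 10001000 (10xxxxxx ✓), payload 001000.
Concatenate: 1100101100001000 = 0xCB08 (16 bits → U+CB08).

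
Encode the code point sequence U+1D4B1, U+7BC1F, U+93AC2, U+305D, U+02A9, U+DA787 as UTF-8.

U+1D4B1: 4-byte form → F0 9D 92 B1.
U+7BC1F: 4-byte form → F1 BB B0 9F.
U+93AC2: 4-byte form → F2 93 AB 82.
U+305D: 3-byte form → E3 81 9D.
U+02A9: 2-byte form → CA A9.
U+DA787: 4-byte form → F3 9A 9E 87.
Concatenated (21 bytes): F0 9D 92 B1 F1 BB B0 9F F2 93 AB 82 E3 81 9D CA A9 F3 9A 9E 87.

F0 9D 92 B1 F1 BB B0 9F F2 93 AB 82 E3 81 9D CA A9 F3 9A 9E 87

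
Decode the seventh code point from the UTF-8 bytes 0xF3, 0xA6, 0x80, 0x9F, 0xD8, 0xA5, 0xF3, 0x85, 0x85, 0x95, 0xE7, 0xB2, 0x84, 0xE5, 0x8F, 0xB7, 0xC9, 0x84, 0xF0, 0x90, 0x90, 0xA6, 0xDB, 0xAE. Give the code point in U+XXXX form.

U+10426

Offset 0: leading byte 0xF3 = 11110011 → 4-byte char #1 = F3 A6 80 9F.
Offset 4: leading byte 0xD8 = 11011000 → 2-byte char #2 = D8 A5.
Offset 6: leading byte 0xF3 = 11110011 → 4-byte char #3 = F3 85 85 95.
Offset 10: leading byte 0xE7 = 11100111 → 3-byte char #4 = E7 B2 84.
Offset 13: leading byte 0xE5 = 11100101 → 3-byte char #5 = E5 8F B7.
Offset 16: leading byte 0xC9 = 11001001 → 2-byte char #6 = C9 84.
Offset 18: leading byte 0xF0 = 11110000 → 4-byte char #7 = F0 90 90 A6.
Leading byte 0xF0 = 11110000 matches 11110xxx → 4-byte sequence.
Byte 1: 0xF0 = 11110000, payload 000 (3 bits).
Byte 2: 0x90 = 10010000 (10xxxxxx ✓), payload 010000.
Byte 3: 0x90 = 10010000 (10xxxxxx ✓), payload 010000.
Byte 4: 0xA6 = 10100110 (10xxxxxx ✓), payload 100110.
Concatenate: 000010000010000100110 = 0x10426 (21 bits → U+10426).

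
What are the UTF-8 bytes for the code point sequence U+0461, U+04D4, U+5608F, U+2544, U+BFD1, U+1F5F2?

D1 A1 D3 94 F1 96 82 8F E2 95 84 EB BF 91 F0 9F 97 B2

U+0461: 2-byte form → D1 A1.
U+04D4: 2-byte form → D3 94.
U+5608F: 4-byte form → F1 96 82 8F.
U+2544: 3-byte form → E2 95 84.
U+BFD1: 3-byte form → EB BF 91.
U+1F5F2: 4-byte form → F0 9F 97 B2.
Concatenated (18 bytes): D1 A1 D3 94 F1 96 82 8F E2 95 84 EB BF 91 F0 9F 97 B2.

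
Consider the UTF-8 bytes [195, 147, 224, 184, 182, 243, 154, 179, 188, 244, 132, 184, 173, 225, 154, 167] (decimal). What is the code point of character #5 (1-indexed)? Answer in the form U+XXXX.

U+16A7

Offset 0: leading byte 0xC3 = 11000011 → 2-byte char #1 = C3 93.
Offset 2: leading byte 0xE0 = 11100000 → 3-byte char #2 = E0 B8 B6.
Offset 5: leading byte 0xF3 = 11110011 → 4-byte char #3 = F3 9A B3 BC.
Offset 9: leading byte 0xF4 = 11110100 → 4-byte char #4 = F4 84 B8 AD.
Offset 13: leading byte 0xE1 = 11100001 → 3-byte char #5 = E1 9A A7.
Leading byte 0xE1 = 11100001 matches 1110xxxx → 3-byte sequence.
Byte 1: 0xE1 = 11100001, payload 0001 (4 bits).
Byte 2: 0x9A = 10011010 (10xxxxxx ✓), payload 011010.
Byte 3: 0xA7 = 10100111 (10xxxxxx ✓), payload 100111.
Concatenate: 0001011010100111 = 0x16A7 (16 bits → U+16A7).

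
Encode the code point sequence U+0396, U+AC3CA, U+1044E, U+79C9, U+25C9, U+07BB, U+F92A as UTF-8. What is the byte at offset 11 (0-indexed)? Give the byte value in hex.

U+0396 → 2-byte form CE 96 at offsets 0–1.
U+AC3CA → 4-byte form F2 AC 8F 8A at offsets 2–5.
U+1044E → 4-byte form F0 90 91 8E at offsets 6–9.
U+79C9 → 3-byte form E7 A7 89 at offsets 10–12.
Offset 11 falls in char 4's range; it's byte 2 of E7 A7 89 = 0xA7.

0xA7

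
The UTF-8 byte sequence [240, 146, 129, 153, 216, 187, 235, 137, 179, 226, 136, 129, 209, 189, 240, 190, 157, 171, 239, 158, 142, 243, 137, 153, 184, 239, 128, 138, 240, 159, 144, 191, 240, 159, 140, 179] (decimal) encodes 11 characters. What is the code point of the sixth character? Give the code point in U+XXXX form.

U+3E76B

Offset 0: leading byte 0xF0 = 11110000 → 4-byte char #1 = F0 92 81 99.
Offset 4: leading byte 0xD8 = 11011000 → 2-byte char #2 = D8 BB.
Offset 6: leading byte 0xEB = 11101011 → 3-byte char #3 = EB 89 B3.
Offset 9: leading byte 0xE2 = 11100010 → 3-byte char #4 = E2 88 81.
Offset 12: leading byte 0xD1 = 11010001 → 2-byte char #5 = D1 BD.
Offset 14: leading byte 0xF0 = 11110000 → 4-byte char #6 = F0 BE 9D AB.
Leading byte 0xF0 = 11110000 matches 11110xxx → 4-byte sequence.
Byte 1: 0xF0 = 11110000, payload 000 (3 bits).
Byte 2: 0xBE = 10111110 (10xxxxxx ✓), payload 111110.
Byte 3: 0x9D = 10011101 (10xxxxxx ✓), payload 011101.
Byte 4: 0xAB = 10101011 (10xxxxxx ✓), payload 101011.
Concatenate: 000111110011101101011 = 0x3E76B (21 bits → U+3E76B).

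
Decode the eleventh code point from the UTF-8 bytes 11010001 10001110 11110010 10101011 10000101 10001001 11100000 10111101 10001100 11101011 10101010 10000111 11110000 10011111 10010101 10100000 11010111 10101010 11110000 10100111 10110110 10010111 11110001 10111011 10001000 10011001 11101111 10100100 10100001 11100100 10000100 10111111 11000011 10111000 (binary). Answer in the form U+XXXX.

Offset 0: leading byte 0xD1 = 11010001 → 2-byte char #1 = D1 8E.
Offset 2: leading byte 0xF2 = 11110010 → 4-byte char #2 = F2 AB 85 89.
Offset 6: leading byte 0xE0 = 11100000 → 3-byte char #3 = E0 BD 8C.
Offset 9: leading byte 0xEB = 11101011 → 3-byte char #4 = EB AA 87.
Offset 12: leading byte 0xF0 = 11110000 → 4-byte char #5 = F0 9F 95 A0.
Offset 16: leading byte 0xD7 = 11010111 → 2-byte char #6 = D7 AA.
Offset 18: leading byte 0xF0 = 11110000 → 4-byte char #7 = F0 A7 B6 97.
Offset 22: leading byte 0xF1 = 11110001 → 4-byte char #8 = F1 BB 88 99.
Offset 26: leading byte 0xEF = 11101111 → 3-byte char #9 = EF A4 A1.
Offset 29: leading byte 0xE4 = 11100100 → 3-byte char #10 = E4 84 BF.
Offset 32: leading byte 0xC3 = 11000011 → 2-byte char #11 = C3 B8.
Leading byte 0xC3 = 11000011 matches 110xxxxx → 2-byte sequence.
Byte 1: 0xC3 = 11000011, payload 00011 (5 bits).
Byte 2: 0xB8 = 10111000 (10xxxxxx ✓), payload 111000.
Concatenate: 00011111000 = 0xF8 (11 bits → U+00F8).

U+00F8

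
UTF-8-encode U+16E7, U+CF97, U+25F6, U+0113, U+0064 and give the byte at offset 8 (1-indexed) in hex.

1-indexed offset 8 is 0-indexed offset 7.
U+16E7 → 3-byte form E1 9B A7 at offsets 0–2.
U+CF97 → 3-byte form EC BE 97 at offsets 3–5.
U+25F6 → 3-byte form E2 97 B6 at offsets 6–8.
Offset 7 falls in char 3's range; it's byte 2 of E2 97 B6 = 0x97.

0x97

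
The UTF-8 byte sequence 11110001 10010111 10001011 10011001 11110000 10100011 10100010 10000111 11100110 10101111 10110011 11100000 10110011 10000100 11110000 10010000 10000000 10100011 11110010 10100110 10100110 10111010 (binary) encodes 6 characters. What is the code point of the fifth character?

U+10023

Offset 0: leading byte 0xF1 = 11110001 → 4-byte char #1 = F1 97 8B 99.
Offset 4: leading byte 0xF0 = 11110000 → 4-byte char #2 = F0 A3 A2 87.
Offset 8: leading byte 0xE6 = 11100110 → 3-byte char #3 = E6 AF B3.
Offset 11: leading byte 0xE0 = 11100000 → 3-byte char #4 = E0 B3 84.
Offset 14: leading byte 0xF0 = 11110000 → 4-byte char #5 = F0 90 80 A3.
Leading byte 0xF0 = 11110000 matches 11110xxx → 4-byte sequence.
Byte 1: 0xF0 = 11110000, payload 000 (3 bits).
Byte 2: 0x90 = 10010000 (10xxxxxx ✓), payload 010000.
Byte 3: 0x80 = 10000000 (10xxxxxx ✓), payload 000000.
Byte 4: 0xA3 = 10100011 (10xxxxxx ✓), payload 100011.
Concatenate: 000010000000000100011 = 0x10023 (21 bits → U+10023).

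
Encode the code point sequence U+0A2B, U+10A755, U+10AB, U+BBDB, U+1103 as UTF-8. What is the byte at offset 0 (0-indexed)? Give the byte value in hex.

U+0A2B → 3-byte form E0 A8 AB at offsets 0–2.
Offset 0 falls in char 1's range; it's byte 1 of E0 A8 AB = 0xE0.

0xE0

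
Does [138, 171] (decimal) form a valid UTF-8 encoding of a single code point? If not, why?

Byte 0x8A = 10001010 has the form 10xxxxxx — a continuation byte — but there is no preceding leading byte.

invalid (continuation byte with no leading byte)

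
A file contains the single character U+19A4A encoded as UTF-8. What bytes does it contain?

U+19A4A = 0x19A4A = 105034 decimal. In range U+10000–U+10FFFF → 4-byte form: 11110xxx 10xxxxxx 10xxxxxx 10xxxxxx.
Binary (21 bits): 000011001101001001010.
Split 3+6+6+6: 000 | 011001 | 101001 | 001010.
Byte 1: 11110000 = 0xF0.
Byte 2: 10011001 = 0x99.
Byte 3: 10101001 = 0xA9.
Byte 4: 10001010 = 0x8A.

F0 99 A9 8A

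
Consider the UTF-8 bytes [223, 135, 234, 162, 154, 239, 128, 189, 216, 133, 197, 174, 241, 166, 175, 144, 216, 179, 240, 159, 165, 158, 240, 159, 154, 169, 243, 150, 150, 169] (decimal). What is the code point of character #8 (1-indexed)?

U+1F95E

Offset 0: leading byte 0xDF = 11011111 → 2-byte char #1 = DF 87.
Offset 2: leading byte 0xEA = 11101010 → 3-byte char #2 = EA A2 9A.
Offset 5: leading byte 0xEF = 11101111 → 3-byte char #3 = EF 80 BD.
Offset 8: leading byte 0xD8 = 11011000 → 2-byte char #4 = D8 85.
Offset 10: leading byte 0xC5 = 11000101 → 2-byte char #5 = C5 AE.
Offset 12: leading byte 0xF1 = 11110001 → 4-byte char #6 = F1 A6 AF 90.
Offset 16: leading byte 0xD8 = 11011000 → 2-byte char #7 = D8 B3.
Offset 18: leading byte 0xF0 = 11110000 → 4-byte char #8 = F0 9F A5 9E.
Leading byte 0xF0 = 11110000 matches 11110xxx → 4-byte sequence.
Byte 1: 0xF0 = 11110000, payload 000 (3 bits).
Byte 2: 0x9F = 10011111 (10xxxxxx ✓), payload 011111.
Byte 3: 0xA5 = 10100101 (10xxxxxx ✓), payload 100101.
Byte 4: 0x9E = 10011110 (10xxxxxx ✓), payload 011110.
Concatenate: 000011111100101011110 = 0x1F95E (21 bits → U+1F95E).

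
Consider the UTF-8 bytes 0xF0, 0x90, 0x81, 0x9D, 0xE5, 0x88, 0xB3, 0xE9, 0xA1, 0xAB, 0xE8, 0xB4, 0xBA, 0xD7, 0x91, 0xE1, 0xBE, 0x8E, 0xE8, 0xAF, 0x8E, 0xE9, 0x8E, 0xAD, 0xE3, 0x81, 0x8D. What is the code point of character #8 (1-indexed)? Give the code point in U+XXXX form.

U+93AD

Offset 0: leading byte 0xF0 = 11110000 → 4-byte char #1 = F0 90 81 9D.
Offset 4: leading byte 0xE5 = 11100101 → 3-byte char #2 = E5 88 B3.
Offset 7: leading byte 0xE9 = 11101001 → 3-byte char #3 = E9 A1 AB.
Offset 10: leading byte 0xE8 = 11101000 → 3-byte char #4 = E8 B4 BA.
Offset 13: leading byte 0xD7 = 11010111 → 2-byte char #5 = D7 91.
Offset 15: leading byte 0xE1 = 11100001 → 3-byte char #6 = E1 BE 8E.
Offset 18: leading byte 0xE8 = 11101000 → 3-byte char #7 = E8 AF 8E.
Offset 21: leading byte 0xE9 = 11101001 → 3-byte char #8 = E9 8E AD.
Leading byte 0xE9 = 11101001 matches 1110xxxx → 3-byte sequence.
Byte 1: 0xE9 = 11101001, payload 1001 (4 bits).
Byte 2: 0x8E = 10001110 (10xxxxxx ✓), payload 001110.
Byte 3: 0xAD = 10101101 (10xxxxxx ✓), payload 101101.
Concatenate: 1001001110101101 = 0x93AD (16 bits → U+93AD).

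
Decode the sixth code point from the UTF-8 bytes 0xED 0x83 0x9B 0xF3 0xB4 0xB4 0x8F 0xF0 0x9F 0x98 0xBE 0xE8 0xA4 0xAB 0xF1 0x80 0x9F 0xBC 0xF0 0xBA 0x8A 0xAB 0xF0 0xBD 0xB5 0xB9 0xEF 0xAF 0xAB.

U+3A2AB

Offset 0: leading byte 0xED = 11101101 → 3-byte char #1 = ED 83 9B.
Offset 3: leading byte 0xF3 = 11110011 → 4-byte char #2 = F3 B4 B4 8F.
Offset 7: leading byte 0xF0 = 11110000 → 4-byte char #3 = F0 9F 98 BE.
Offset 11: leading byte 0xE8 = 11101000 → 3-byte char #4 = E8 A4 AB.
Offset 14: leading byte 0xF1 = 11110001 → 4-byte char #5 = F1 80 9F BC.
Offset 18: leading byte 0xF0 = 11110000 → 4-byte char #6 = F0 BA 8A AB.
Leading byte 0xF0 = 11110000 matches 11110xxx → 4-byte sequence.
Byte 1: 0xF0 = 11110000, payload 000 (3 bits).
Byte 2: 0xBA = 10111010 (10xxxxxx ✓), payload 111010.
Byte 3: 0x8A = 10001010 (10xxxxxx ✓), payload 001010.
Byte 4: 0xAB = 10101011 (10xxxxxx ✓), payload 101011.
Concatenate: 000111010001010101011 = 0x3A2AB (21 bits → U+3A2AB).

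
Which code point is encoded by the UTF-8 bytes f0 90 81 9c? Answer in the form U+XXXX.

U+1005C

Leading byte 0xF0 = 11110000 matches 11110xxx → 4-byte sequence.
Byte 1: 0xF0 = 11110000, payload 000 (3 bits).
Byte 2: 0x90 = 10010000 (10xxxxxx ✓), payload 010000.
Byte 3: 0x81 = 10000001 (10xxxxxx ✓), payload 000001.
Byte 4: 0x9C = 10011100 (10xxxxxx ✓), payload 011100.
Concatenate: 000010000000001011100 = 0x1005C (21 bits → U+1005C).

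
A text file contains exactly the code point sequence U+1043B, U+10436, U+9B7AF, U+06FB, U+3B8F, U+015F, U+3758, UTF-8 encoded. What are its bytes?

U+1043B: 4-byte form → F0 90 90 BB.
U+10436: 4-byte form → F0 90 90 B6.
U+9B7AF: 4-byte form → F2 9B 9E AF.
U+06FB: 2-byte form → DB BB.
U+3B8F: 3-byte form → E3 AE 8F.
U+015F: 2-byte form → C5 9F.
U+3758: 3-byte form → E3 9D 98.
Concatenated (22 bytes): F0 90 90 BB F0 90 90 B6 F2 9B 9E AF DB BB E3 AE 8F C5 9F E3 9D 98.

F0 90 90 BB F0 90 90 B6 F2 9B 9E AF DB BB E3 AE 8F C5 9F E3 9D 98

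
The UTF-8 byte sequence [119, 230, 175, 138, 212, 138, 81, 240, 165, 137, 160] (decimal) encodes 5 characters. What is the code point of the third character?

U+050A

Offset 0: leading byte 0x77 = 01110111 → 1-byte char #1 = 77.
Offset 1: leading byte 0xE6 = 11100110 → 3-byte char #2 = E6 AF 8A.
Offset 4: leading byte 0xD4 = 11010100 → 2-byte char #3 = D4 8A.
Leading byte 0xD4 = 11010100 matches 110xxxxx → 2-byte sequence.
Byte 1: 0xD4 = 11010100, payload 10100 (5 bits).
Byte 2: 0x8A = 10001010 (10xxxxxx ✓), payload 001010.
Concatenate: 10100001010 = 0x50A (11 bits → U+050A).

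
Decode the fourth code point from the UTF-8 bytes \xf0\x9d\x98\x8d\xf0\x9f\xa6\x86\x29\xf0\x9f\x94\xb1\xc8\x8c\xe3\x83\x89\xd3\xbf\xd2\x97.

Offset 0: leading byte 0xF0 = 11110000 → 4-byte char #1 = F0 9D 98 8D.
Offset 4: leading byte 0xF0 = 11110000 → 4-byte char #2 = F0 9F A6 86.
Offset 8: leading byte 0x29 = 00101001 → 1-byte char #3 = 29.
Offset 9: leading byte 0xF0 = 11110000 → 4-byte char #4 = F0 9F 94 B1.
Leading byte 0xF0 = 11110000 matches 11110xxx → 4-byte sequence.
Byte 1: 0xF0 = 11110000, payload 000 (3 bits).
Byte 2: 0x9F = 10011111 (10xxxxxx ✓), payload 011111.
Byte 3: 0x94 = 10010100 (10xxxxxx ✓), payload 010100.
Byte 4: 0xB1 = 10110001 (10xxxxxx ✓), payload 110001.
Concatenate: 000011111010100110001 = 0x1F531 (21 bits → U+1F531).

U+1F531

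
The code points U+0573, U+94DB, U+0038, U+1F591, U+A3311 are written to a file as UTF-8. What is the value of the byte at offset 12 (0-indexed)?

U+0573 → 2-byte form D5 B3 at offsets 0–1.
U+94DB → 3-byte form E9 93 9B at offsets 2–4.
U+0038 → 1-byte form 38 at offsets 5–5.
U+1F591 → 4-byte form F0 9F 96 91 at offsets 6–9.
U+A3311 → 4-byte form F2 A3 8C 91 at offsets 10–13.
Offset 12 falls in char 5's range; it's byte 3 of F2 A3 8C 91 = 0x8C.

0x8C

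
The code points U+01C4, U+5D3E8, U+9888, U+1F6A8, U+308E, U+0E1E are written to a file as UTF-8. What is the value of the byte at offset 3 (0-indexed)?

U+01C4 → 2-byte form C7 84 at offsets 0–1.
U+5D3E8 → 4-byte form F1 9D 8F A8 at offsets 2–5.
Offset 3 falls in char 2's range; it's byte 2 of F1 9D 8F A8 = 0x9D.

0x9D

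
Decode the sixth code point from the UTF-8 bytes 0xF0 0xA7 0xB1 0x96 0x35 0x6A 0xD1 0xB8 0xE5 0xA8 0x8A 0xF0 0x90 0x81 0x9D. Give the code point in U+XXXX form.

U+1005D

Offset 0: leading byte 0xF0 = 11110000 → 4-byte char #1 = F0 A7 B1 96.
Offset 4: leading byte 0x35 = 00110101 → 1-byte char #2 = 35.
Offset 5: leading byte 0x6A = 01101010 → 1-byte char #3 = 6A.
Offset 6: leading byte 0xD1 = 11010001 → 2-byte char #4 = D1 B8.
Offset 8: leading byte 0xE5 = 11100101 → 3-byte char #5 = E5 A8 8A.
Offset 11: leading byte 0xF0 = 11110000 → 4-byte char #6 = F0 90 81 9D.
Leading byte 0xF0 = 11110000 matches 11110xxx → 4-byte sequence.
Byte 1: 0xF0 = 11110000, payload 000 (3 bits).
Byte 2: 0x90 = 10010000 (10xxxxxx ✓), payload 010000.
Byte 3: 0x81 = 10000001 (10xxxxxx ✓), payload 000001.
Byte 4: 0x9D = 10011101 (10xxxxxx ✓), payload 011101.
Concatenate: 000010000000001011101 = 0x1005D (21 bits → U+1005D).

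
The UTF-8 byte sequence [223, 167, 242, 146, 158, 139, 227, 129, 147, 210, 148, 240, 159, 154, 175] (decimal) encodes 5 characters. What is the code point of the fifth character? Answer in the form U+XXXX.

U+1F6AF

Offset 0: leading byte 0xDF = 11011111 → 2-byte char #1 = DF A7.
Offset 2: leading byte 0xF2 = 11110010 → 4-byte char #2 = F2 92 9E 8B.
Offset 6: leading byte 0xE3 = 11100011 → 3-byte char #3 = E3 81 93.
Offset 9: leading byte 0xD2 = 11010010 → 2-byte char #4 = D2 94.
Offset 11: leading byte 0xF0 = 11110000 → 4-byte char #5 = F0 9F 9A AF.
Leading byte 0xF0 = 11110000 matches 11110xxx → 4-byte sequence.
Byte 1: 0xF0 = 11110000, payload 000 (3 bits).
Byte 2: 0x9F = 10011111 (10xxxxxx ✓), payload 011111.
Byte 3: 0x9A = 10011010 (10xxxxxx ✓), payload 011010.
Byte 4: 0xAF = 10101111 (10xxxxxx ✓), payload 101111.
Concatenate: 000011111011010101111 = 0x1F6AF (21 bits → U+1F6AF).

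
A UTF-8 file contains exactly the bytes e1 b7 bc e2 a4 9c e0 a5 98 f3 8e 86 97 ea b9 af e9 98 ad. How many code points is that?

Byte at offset 0: 0xE1 = 11100001 → 3-byte char (#1). Advance 3.
Byte at offset 3: 0xE2 = 11100010 → 3-byte char (#2). Advance 3.
Byte at offset 6: 0xE0 = 11100000 → 3-byte char (#3). Advance 3.
Byte at offset 9: 0xF3 = 11110011 → 4-byte char (#4). Advance 4.
Byte at offset 13: 0xEA = 11101010 → 3-byte char (#5). Advance 3.
Byte at offset 16: 0xE9 = 11101001 → 3-byte char (#6). Advance 3.
Reached end at offset 19 after 6 code points.

6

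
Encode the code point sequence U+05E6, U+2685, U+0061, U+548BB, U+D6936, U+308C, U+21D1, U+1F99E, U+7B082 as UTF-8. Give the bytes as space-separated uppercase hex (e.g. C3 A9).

D7 A6 E2 9A 85 61 F1 94 A2 BB F3 96 A4 B6 E3 82 8C E2 87 91 F0 9F A6 9E F1 BB 82 82

U+05E6: 2-byte form → D7 A6.
U+2685: 3-byte form → E2 9A 85.
U+0061: 1-byte form → 61.
U+548BB: 4-byte form → F1 94 A2 BB.
U+D6936: 4-byte form → F3 96 A4 B6.
U+308C: 3-byte form → E3 82 8C.
U+21D1: 3-byte form → E2 87 91.
U+1F99E: 4-byte form → F0 9F A6 9E.
U+7B082: 4-byte form → F1 BB 82 82.
Concatenated (28 bytes): D7 A6 E2 9A 85 61 F1 94 A2 BB F3 96 A4 B6 E3 82 8C E2 87 91 F0 9F A6 9E F1 BB 82 82.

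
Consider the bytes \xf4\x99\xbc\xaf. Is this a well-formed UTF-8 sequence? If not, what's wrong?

Leading byte 0xF4 = 11110100 → 4-byte form.
Payload = 0x119F2F, which exceeds U+10FFFF, the maximum Unicode code point. (Leading bytes F5–FF, or F4 followed by ≥ 0x90, are invalid.)

invalid (encodes a value above U+10FFFF)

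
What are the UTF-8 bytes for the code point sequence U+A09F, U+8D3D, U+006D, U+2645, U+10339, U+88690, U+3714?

EA 82 9F E8 B4 BD 6D E2 99 85 F0 90 8C B9 F2 88 9A 90 E3 9C 94

U+A09F: 3-byte form → EA 82 9F.
U+8D3D: 3-byte form → E8 B4 BD.
U+006D: 1-byte form → 6D.
U+2645: 3-byte form → E2 99 85.
U+10339: 4-byte form → F0 90 8C B9.
U+88690: 4-byte form → F2 88 9A 90.
U+3714: 3-byte form → E3 9C 94.
Concatenated (21 bytes): EA 82 9F E8 B4 BD 6D E2 99 85 F0 90 8C B9 F2 88 9A 90 E3 9C 94.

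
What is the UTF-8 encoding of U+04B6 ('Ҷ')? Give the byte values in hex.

D2 B6

U+04B6 = 0x4B6 = 1206 decimal. In range U+0080–U+07FF → 2-byte form: 110xxxxx 10xxxxxx.
Binary (11 bits): 10010110110.
Split 5+6: 10010 | 110110.
Byte 1: 11010010 = 0xD2.
Byte 2: 10110110 = 0xB6.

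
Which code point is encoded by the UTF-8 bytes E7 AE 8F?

U+7B8F

Leading byte 0xE7 = 11100111 matches 1110xxxx → 3-byte sequence.
Byte 1: 0xE7 = 11100111, payload 0111 (4 bits).
Byte 2: 0xAE = 10101110 (10xxxxxx ✓), payload 101110.
Byte 3: 0x8F = 10001111 (10xxxxxx ✓), payload 001111.
Concatenate: 0111101110001111 = 0x7B8F (16 bits → U+7B8F).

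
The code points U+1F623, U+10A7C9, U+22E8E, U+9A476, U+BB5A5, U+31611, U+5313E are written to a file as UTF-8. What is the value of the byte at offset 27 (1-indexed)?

1-indexed offset 27 is 0-indexed offset 26.
U+1F623 → 4-byte form F0 9F 98 A3 at offsets 0–3.
U+10A7C9 → 4-byte form F4 8A 9F 89 at offsets 4–7.
U+22E8E → 4-byte form F0 A2 BA 8E at offsets 8–11.
U+9A476 → 4-byte form F2 9A 91 B6 at offsets 12–15.
U+BB5A5 → 4-byte form F2 BB 96 A5 at offsets 16–19.
U+31611 → 4-byte form F0 B1 98 91 at offsets 20–23.
U+5313E → 4-byte form F1 93 84 BE at offsets 24–27.
Offset 26 falls in char 7's range; it's byte 3 of F1 93 84 BE = 0x84.

0x84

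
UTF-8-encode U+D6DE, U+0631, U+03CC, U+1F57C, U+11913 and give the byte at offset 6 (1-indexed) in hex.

1-indexed offset 6 is 0-indexed offset 5.
U+D6DE → 3-byte form ED 9B 9E at offsets 0–2.
U+0631 → 2-byte form D8 B1 at offsets 3–4.
U+03CC → 2-byte form CF 8C at offsets 5–6.
Offset 5 falls in char 3's range; it's byte 1 of CF 8C = 0xCF.

0xCF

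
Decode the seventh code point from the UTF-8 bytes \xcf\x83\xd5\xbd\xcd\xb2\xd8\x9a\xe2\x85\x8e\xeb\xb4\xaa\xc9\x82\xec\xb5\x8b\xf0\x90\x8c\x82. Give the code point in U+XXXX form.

Offset 0: leading byte 0xCF = 11001111 → 2-byte char #1 = CF 83.
Offset 2: leading byte 0xD5 = 11010101 → 2-byte char #2 = D5 BD.
Offset 4: leading byte 0xCD = 11001101 → 2-byte char #3 = CD B2.
Offset 6: leading byte 0xD8 = 11011000 → 2-byte char #4 = D8 9A.
Offset 8: leading byte 0xE2 = 11100010 → 3-byte char #5 = E2 85 8E.
Offset 11: leading byte 0xEB = 11101011 → 3-byte char #6 = EB B4 AA.
Offset 14: leading byte 0xC9 = 11001001 → 2-byte char #7 = C9 82.
Leading byte 0xC9 = 11001001 matches 110xxxxx → 2-byte sequence.
Byte 1: 0xC9 = 11001001, payload 01001 (5 bits).
Byte 2: 0x82 = 10000010 (10xxxxxx ✓), payload 000010.
Concatenate: 01001000010 = 0x242 (11 bits → U+0242).

U+0242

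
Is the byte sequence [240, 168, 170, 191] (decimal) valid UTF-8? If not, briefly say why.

Leading byte 0xF0 = 11110000 → 4-byte form.
Continuation bytes 0xA8=10101000, 0xAA=10101010, 0xBF=10111111 all match 10xxxxxx.
Decoded value 0x28ABF is ≥ 0x10000 (shortest form) and not a surrogate.

valid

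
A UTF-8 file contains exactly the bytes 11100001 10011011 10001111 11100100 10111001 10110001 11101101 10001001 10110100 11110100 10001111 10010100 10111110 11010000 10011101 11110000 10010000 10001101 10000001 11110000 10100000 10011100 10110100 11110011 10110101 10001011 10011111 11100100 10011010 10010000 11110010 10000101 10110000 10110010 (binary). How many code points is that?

Byte at offset 0: 0xE1 = 11100001 → 3-byte char (#1). Advance 3.
Byte at offset 3: 0xE4 = 11100100 → 3-byte char (#2). Advance 3.
Byte at offset 6: 0xED = 11101101 → 3-byte char (#3). Advance 3.
Byte at offset 9: 0xF4 = 11110100 → 4-byte char (#4). Advance 4.
Byte at offset 13: 0xD0 = 11010000 → 2-byte char (#5). Advance 2.
Byte at offset 15: 0xF0 = 11110000 → 4-byte char (#6). Advance 4.
Byte at offset 19: 0xF0 = 11110000 → 4-byte char (#7). Advance 4.
Byte at offset 23: 0xF3 = 11110011 → 4-byte char (#8). Advance 4.
Byte at offset 27: 0xE4 = 11100100 → 3-byte char (#9). Advance 3.
Byte at offset 30: 0xF2 = 11110010 → 4-byte char (#10). Advance 4.
Reached end at offset 34 after 10 code points.

10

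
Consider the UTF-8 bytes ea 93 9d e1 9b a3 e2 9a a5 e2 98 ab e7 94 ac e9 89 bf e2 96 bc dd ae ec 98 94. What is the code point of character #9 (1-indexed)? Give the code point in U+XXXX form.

Offset 0: leading byte 0xEA = 11101010 → 3-byte char #1 = EA 93 9D.
Offset 3: leading byte 0xE1 = 11100001 → 3-byte char #2 = E1 9B A3.
Offset 6: leading byte 0xE2 = 11100010 → 3-byte char #3 = E2 9A A5.
Offset 9: leading byte 0xE2 = 11100010 → 3-byte char #4 = E2 98 AB.
Offset 12: leading byte 0xE7 = 11100111 → 3-byte char #5 = E7 94 AC.
Offset 15: leading byte 0xE9 = 11101001 → 3-byte char #6 = E9 89 BF.
Offset 18: leading byte 0xE2 = 11100010 → 3-byte char #7 = E2 96 BC.
Offset 21: leading byte 0xDD = 11011101 → 2-byte char #8 = DD AE.
Offset 23: leading byte 0xEC = 11101100 → 3-byte char #9 = EC 98 94.
Leading byte 0xEC = 11101100 matches 1110xxxx → 3-byte sequence.
Byte 1: 0xEC = 11101100, payload 1100 (4 bits).
Byte 2: 0x98 = 10011000 (10xxxxxx ✓), payload 011000.
Byte 3: 0x94 = 10010100 (10xxxxxx ✓), payload 010100.
Concatenate: 1100011000010100 = 0xC614 (16 bits → U+C614).

U+C614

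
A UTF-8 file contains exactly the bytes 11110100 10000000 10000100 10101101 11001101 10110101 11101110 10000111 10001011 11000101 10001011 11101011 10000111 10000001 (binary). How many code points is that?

5

Byte at offset 0: 0xF4 = 11110100 → 4-byte char (#1). Advance 4.
Byte at offset 4: 0xCD = 11001101 → 2-byte char (#2). Advance 2.
Byte at offset 6: 0xEE = 11101110 → 3-byte char (#3). Advance 3.
Byte at offset 9: 0xC5 = 11000101 → 2-byte char (#4). Advance 2.
Byte at offset 11: 0xEB = 11101011 → 3-byte char (#5). Advance 3.
Reached end at offset 14 after 5 code points.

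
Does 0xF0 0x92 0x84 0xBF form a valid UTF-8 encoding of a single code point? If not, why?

valid

Leading byte 0xF0 = 11110000 → 4-byte form.
Continuation bytes 0x92=10010010, 0x84=10000100, 0xBF=10111111 all match 10xxxxxx.
Decoded value 0x1213F is ≥ 0x10000 (shortest form) and not a surrogate.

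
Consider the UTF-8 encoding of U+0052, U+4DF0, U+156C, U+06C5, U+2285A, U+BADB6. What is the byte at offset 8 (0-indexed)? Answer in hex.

0x85

U+0052 → 1-byte form 52 at offsets 0–0.
U+4DF0 → 3-byte form E4 B7 B0 at offsets 1–3.
U+156C → 3-byte form E1 95 AC at offsets 4–6.
U+06C5 → 2-byte form DB 85 at offsets 7–8.
Offset 8 falls in char 4's range; it's byte 2 of DB 85 = 0x85.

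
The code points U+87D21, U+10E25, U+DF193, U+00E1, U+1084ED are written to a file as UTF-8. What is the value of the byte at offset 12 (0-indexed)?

U+87D21 → 4-byte form F2 87 B4 A1 at offsets 0–3.
U+10E25 → 4-byte form F0 90 B8 A5 at offsets 4–7.
U+DF193 → 4-byte form F3 9F 86 93 at offsets 8–11.
U+00E1 → 2-byte form C3 A1 at offsets 12–13.
Offset 12 falls in char 4's range; it's byte 1 of C3 A1 = 0xC3.

0xC3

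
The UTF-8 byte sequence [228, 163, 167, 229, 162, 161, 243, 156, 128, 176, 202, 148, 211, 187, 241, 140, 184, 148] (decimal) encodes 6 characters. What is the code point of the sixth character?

Offset 0: leading byte 0xE4 = 11100100 → 3-byte char #1 = E4 A3 A7.
Offset 3: leading byte 0xE5 = 11100101 → 3-byte char #2 = E5 A2 A1.
Offset 6: leading byte 0xF3 = 11110011 → 4-byte char #3 = F3 9C 80 B0.
Offset 10: leading byte 0xCA = 11001010 → 2-byte char #4 = CA 94.
Offset 12: leading byte 0xD3 = 11010011 → 2-byte char #5 = D3 BB.
Offset 14: leading byte 0xF1 = 11110001 → 4-byte char #6 = F1 8C B8 94.
Leading byte 0xF1 = 11110001 matches 11110xxx → 4-byte sequence.
Byte 1: 0xF1 = 11110001, payload 001 (3 bits).
Byte 2: 0x8C = 10001100 (10xxxxxx ✓), payload 001100.
Byte 3: 0xB8 = 10111000 (10xxxxxx ✓), payload 111000.
Byte 4: 0x94 = 10010100 (10xxxxxx ✓), payload 010100.
Concatenate: 001001100111000010100 = 0x4CE14 (21 bits → U+4CE14).

U+4CE14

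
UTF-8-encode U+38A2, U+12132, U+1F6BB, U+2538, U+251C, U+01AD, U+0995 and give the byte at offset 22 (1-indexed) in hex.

0x95

1-indexed offset 22 is 0-indexed offset 21.
U+38A2 → 3-byte form E3 A2 A2 at offsets 0–2.
U+12132 → 4-byte form F0 92 84 B2 at offsets 3–6.
U+1F6BB → 4-byte form F0 9F 9A BB at offsets 7–10.
U+2538 → 3-byte form E2 94 B8 at offsets 11–13.
U+251C → 3-byte form E2 94 9C at offsets 14–16.
U+01AD → 2-byte form C6 AD at offsets 17–18.
U+0995 → 3-byte form E0 A6 95 at offsets 19–21.
Offset 21 falls in char 7's range; it's byte 3 of E0 A6 95 = 0x95.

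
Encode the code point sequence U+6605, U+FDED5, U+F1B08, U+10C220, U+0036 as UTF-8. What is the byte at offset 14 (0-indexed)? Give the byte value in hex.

0xA0

U+6605 → 3-byte form E6 98 85 at offsets 0–2.
U+FDED5 → 4-byte form F3 BD BB 95 at offsets 3–6.
U+F1B08 → 4-byte form F3 B1 AC 88 at offsets 7–10.
U+10C220 → 4-byte form F4 8C 88 A0 at offsets 11–14.
Offset 14 falls in char 4's range; it's byte 4 of F4 8C 88 A0 = 0xA0.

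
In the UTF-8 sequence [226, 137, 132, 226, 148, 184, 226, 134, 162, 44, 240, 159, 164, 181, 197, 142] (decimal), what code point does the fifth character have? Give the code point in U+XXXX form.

Offset 0: leading byte 0xE2 = 11100010 → 3-byte char #1 = E2 89 84.
Offset 3: leading byte 0xE2 = 11100010 → 3-byte char #2 = E2 94 B8.
Offset 6: leading byte 0xE2 = 11100010 → 3-byte char #3 = E2 86 A2.
Offset 9: leading byte 0x2C = 00101100 → 1-byte char #4 = 2C.
Offset 10: leading byte 0xF0 = 11110000 → 4-byte char #5 = F0 9F A4 B5.
Leading byte 0xF0 = 11110000 matches 11110xxx → 4-byte sequence.
Byte 1: 0xF0 = 11110000, payload 000 (3 bits).
Byte 2: 0x9F = 10011111 (10xxxxxx ✓), payload 011111.
Byte 3: 0xA4 = 10100100 (10xxxxxx ✓), payload 100100.
Byte 4: 0xB5 = 10110101 (10xxxxxx ✓), payload 110101.
Concatenate: 000011111100100110101 = 0x1F935 (21 bits → U+1F935).

U+1F935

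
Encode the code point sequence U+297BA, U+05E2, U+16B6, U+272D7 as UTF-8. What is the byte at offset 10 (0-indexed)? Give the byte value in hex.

U+297BA → 4-byte form F0 A9 9E BA at offsets 0–3.
U+05E2 → 2-byte form D7 A2 at offsets 4–5.
U+16B6 → 3-byte form E1 9A B6 at offsets 6–8.
U+272D7 → 4-byte form F0 A7 8B 97 at offsets 9–12.
Offset 10 falls in char 4's range; it's byte 2 of F0 A7 8B 97 = 0xA7.

0xA7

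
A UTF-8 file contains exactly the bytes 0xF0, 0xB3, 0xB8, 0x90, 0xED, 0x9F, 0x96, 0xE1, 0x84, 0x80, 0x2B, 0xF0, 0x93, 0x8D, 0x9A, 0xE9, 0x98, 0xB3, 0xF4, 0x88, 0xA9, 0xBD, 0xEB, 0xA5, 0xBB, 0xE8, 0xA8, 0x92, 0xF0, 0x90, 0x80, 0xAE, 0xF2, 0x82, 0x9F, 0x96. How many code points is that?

11

Byte at offset 0: 0xF0 = 11110000 → 4-byte char (#1). Advance 4.
Byte at offset 4: 0xED = 11101101 → 3-byte char (#2). Advance 3.
Byte at offset 7: 0xE1 = 11100001 → 3-byte char (#3). Advance 3.
Byte at offset 10: 0x2B = 00101011 → 1-byte char (#4). Advance 1.
Byte at offset 11: 0xF0 = 11110000 → 4-byte char (#5). Advance 4.
Byte at offset 15: 0xE9 = 11101001 → 3-byte char (#6). Advance 3.
Byte at offset 18: 0xF4 = 11110100 → 4-byte char (#7). Advance 4.
Byte at offset 22: 0xEB = 11101011 → 3-byte char (#8). Advance 3.
Byte at offset 25: 0xE8 = 11101000 → 3-byte char (#9). Advance 3.
Byte at offset 28: 0xF0 = 11110000 → 4-byte char (#10). Advance 4.
Byte at offset 32: 0xF2 = 11110010 → 4-byte char (#11). Advance 4.
Reached end at offset 36 after 11 code points.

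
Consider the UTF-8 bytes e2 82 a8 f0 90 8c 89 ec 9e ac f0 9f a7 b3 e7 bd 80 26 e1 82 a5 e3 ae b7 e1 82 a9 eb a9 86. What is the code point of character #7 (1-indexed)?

Offset 0: leading byte 0xE2 = 11100010 → 3-byte char #1 = E2 82 A8.
Offset 3: leading byte 0xF0 = 11110000 → 4-byte char #2 = F0 90 8C 89.
Offset 7: leading byte 0xEC = 11101100 → 3-byte char #3 = EC 9E AC.
Offset 10: leading byte 0xF0 = 11110000 → 4-byte char #4 = F0 9F A7 B3.
Offset 14: leading byte 0xE7 = 11100111 → 3-byte char #5 = E7 BD 80.
Offset 17: leading byte 0x26 = 00100110 → 1-byte char #6 = 26.
Offset 18: leading byte 0xE1 = 11100001 → 3-byte char #7 = E1 82 A5.
Leading byte 0xE1 = 11100001 matches 1110xxxx → 3-byte sequence.
Byte 1: 0xE1 = 11100001, payload 0001 (4 bits).
Byte 2: 0x82 = 10000010 (10xxxxxx ✓), payload 000010.
Byte 3: 0xA5 = 10100101 (10xxxxxx ✓), payload 100101.
Concatenate: 0001000010100101 = 0x10A5 (16 bits → U+10A5).

U+10A5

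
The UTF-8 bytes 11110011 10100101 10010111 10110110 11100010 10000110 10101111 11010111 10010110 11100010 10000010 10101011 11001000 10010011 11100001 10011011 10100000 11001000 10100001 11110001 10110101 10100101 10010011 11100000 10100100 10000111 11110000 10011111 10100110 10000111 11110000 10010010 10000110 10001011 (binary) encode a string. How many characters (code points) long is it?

11

Byte at offset 0: 0xF3 = 11110011 → 4-byte char (#1). Advance 4.
Byte at offset 4: 0xE2 = 11100010 → 3-byte char (#2). Advance 3.
Byte at offset 7: 0xD7 = 11010111 → 2-byte char (#3). Advance 2.
Byte at offset 9: 0xE2 = 11100010 → 3-byte char (#4). Advance 3.
Byte at offset 12: 0xC8 = 11001000 → 2-byte char (#5). Advance 2.
Byte at offset 14: 0xE1 = 11100001 → 3-byte char (#6). Advance 3.
Byte at offset 17: 0xC8 = 11001000 → 2-byte char (#7). Advance 2.
Byte at offset 19: 0xF1 = 11110001 → 4-byte char (#8). Advance 4.
Byte at offset 23: 0xE0 = 11100000 → 3-byte char (#9). Advance 3.
Byte at offset 26: 0xF0 = 11110000 → 4-byte char (#10). Advance 4.
Byte at offset 30: 0xF0 = 11110000 → 4-byte char (#11). Advance 4.
Reached end at offset 34 after 11 code points.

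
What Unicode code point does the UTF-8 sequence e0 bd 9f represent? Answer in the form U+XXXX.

Leading byte 0xE0 = 11100000 matches 1110xxxx → 3-byte sequence.
Byte 1: 0xE0 = 11100000, payload 0000 (4 bits).
Byte 2: 0xBD = 10111101 (10xxxxxx ✓), payload 111101.
Byte 3: 0x9F = 10011111 (10xxxxxx ✓), payload 011111.
Concatenate: 0000111101011111 = 0xF5F (16 bits → U+0F5F).

U+0F5F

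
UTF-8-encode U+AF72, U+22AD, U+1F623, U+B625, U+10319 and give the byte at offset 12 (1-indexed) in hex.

0x98

1-indexed offset 12 is 0-indexed offset 11.
U+AF72 → 3-byte form EA BD B2 at offsets 0–2.
U+22AD → 3-byte form E2 8A AD at offsets 3–5.
U+1F623 → 4-byte form F0 9F 98 A3 at offsets 6–9.
U+B625 → 3-byte form EB 98 A5 at offsets 10–12.
Offset 11 falls in char 4's range; it's byte 2 of EB 98 A5 = 0x98.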